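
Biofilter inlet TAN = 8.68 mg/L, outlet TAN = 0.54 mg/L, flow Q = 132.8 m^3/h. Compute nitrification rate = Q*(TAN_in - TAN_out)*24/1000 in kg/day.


Concentration drop: TAN_in - TAN_out = 8.68 - 0.54 = 8.14 mg/L
Hourly TAN removed = Q * dTAN = 132.8 m^3/h * 8.14 mg/L = 1080.992 g/h  (m^3/h * mg/L = g/h)
Daily TAN removed = 1080.992 * 24 = 25943.808 g/day
Convert to kg/day: 25943.808 / 1000 = 25.943808 kg/day

25.943808 kg/day


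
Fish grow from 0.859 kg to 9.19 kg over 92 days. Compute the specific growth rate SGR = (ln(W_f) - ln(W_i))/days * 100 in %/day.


ln(W_f) = ln(9.19) = 2.2181159
ln(W_i) = ln(0.859) = -0.15198636
ln(W_f) - ln(W_i) = 2.2181159 - -0.15198636 = 2.3701023
SGR = 2.3701023 / 92 * 100 = 2.5762 %/day

2.5762 %/day


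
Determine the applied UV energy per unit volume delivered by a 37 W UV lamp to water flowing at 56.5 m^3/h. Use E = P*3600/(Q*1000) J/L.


Energy delivered per hour = 37 W * 3600 s = 133200 J/h
Volume treated per hour = 56.5 m^3/h * 1000 = 56500 L/h
dose = 133200 / 56500 = 2.35752 J/L

2.35752 J/L


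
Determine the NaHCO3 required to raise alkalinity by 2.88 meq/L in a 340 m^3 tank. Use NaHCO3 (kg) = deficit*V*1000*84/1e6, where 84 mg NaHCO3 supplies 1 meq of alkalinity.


Tank volume in L = 340 m^3 * 1000 = 340000 L
Total meq required = 2.88 meq/L * 340000 L = 979200 meq
NaHCO3 mass = 979200 meq * 84 mg/meq / 1e6 = 82.2528 kg

82.2528 kg


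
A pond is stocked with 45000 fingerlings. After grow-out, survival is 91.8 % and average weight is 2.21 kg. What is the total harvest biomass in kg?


Survivors = 45000 * 91.8/100 = 41310 fish
Harvest biomass = survivors * W_f = 41310 * 2.21 = 91295.1 kg

91295.1 kg


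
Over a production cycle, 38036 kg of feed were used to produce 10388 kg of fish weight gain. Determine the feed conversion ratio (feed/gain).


FCR = feed consumed / weight gained
FCR = 38036 kg / 10388 kg = 3.66153

3.66153


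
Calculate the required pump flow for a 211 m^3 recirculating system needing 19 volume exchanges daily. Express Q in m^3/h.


Daily recirculation volume = 211 m^3 * 19 = 4009 m^3/day
Flow rate Q = daily volume / 24 h = 4009 / 24 = 167.042 m^3/h

167.042 m^3/h


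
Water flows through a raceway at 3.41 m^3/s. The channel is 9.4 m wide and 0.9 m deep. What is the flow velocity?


Cross-sectional area = W * d = 9.4 * 0.9 = 8.46 m^2
Velocity = Q / A = 3.41 / 8.46 = 0.403073 m/s

0.403073 m/s


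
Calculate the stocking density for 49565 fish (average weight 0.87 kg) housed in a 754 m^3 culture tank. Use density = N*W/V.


Total biomass = 49565 fish * 0.87 kg = 43121.55 kg
Density = total biomass / volume = 43121.55 / 754 = 57.1904 kg/m^3

57.1904 kg/m^3


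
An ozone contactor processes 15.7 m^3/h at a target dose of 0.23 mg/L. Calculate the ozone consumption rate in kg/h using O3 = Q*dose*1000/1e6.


O3 demand (mg/h) = Q * dose * 1000 = 15.7 * 0.23 * 1000 = 3611 mg/h
Convert mg to kg: 3611 / 1e6 = 0.003611 kg/h

0.003611 kg/h


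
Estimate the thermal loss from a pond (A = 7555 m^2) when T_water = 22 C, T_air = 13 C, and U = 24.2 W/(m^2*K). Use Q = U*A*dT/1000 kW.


Temperature difference dT = 22 - 13 = 9 K
Heat loss (W) = U * A * dT = 24.2 * 7555 * 9 = 1645479 W
Convert to kW: 1645479 / 1000 = 1645.479 kW

1645.479 kW


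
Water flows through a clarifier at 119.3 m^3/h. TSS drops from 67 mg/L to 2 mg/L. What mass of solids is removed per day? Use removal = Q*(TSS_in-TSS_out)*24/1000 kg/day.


Concentration drop: TSS_in - TSS_out = 67 - 2 = 65 mg/L
Hourly solids removed = Q * dTSS = 119.3 m^3/h * 65 mg/L = 7754.5 g/h  (m^3/h * mg/L = g/h)
Daily solids removed = 7754.5 * 24 = 186108 g/day
Convert g to kg: 186108 / 1000 = 186.108 kg/day

186.108 kg/day


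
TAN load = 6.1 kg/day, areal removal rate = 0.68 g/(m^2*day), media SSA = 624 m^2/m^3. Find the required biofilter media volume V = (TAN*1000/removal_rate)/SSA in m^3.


A = 6.1*1000 / 0.68 = 8970.5882 m^2
V = 8970.5882 / 624 = 14.3759

14.3759 m^3


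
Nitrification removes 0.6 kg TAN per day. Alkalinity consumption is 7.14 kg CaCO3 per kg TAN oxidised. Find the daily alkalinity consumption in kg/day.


Alkalinity factor: 7.14 kg CaCO3 consumed per kg TAN nitrified
alk = 0.6 kg TAN * 7.14 = 4.284 kg CaCO3/day

4.284 kg CaCO3/day


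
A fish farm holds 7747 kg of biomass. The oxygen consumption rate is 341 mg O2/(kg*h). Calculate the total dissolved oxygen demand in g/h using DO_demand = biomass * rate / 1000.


Total O2 consumption (mg/h) = 7747 kg * 341 mg/(kg*h) = 2641727 mg/h
Convert to g/h: 2641727 / 1000 = 2641.727 g/h

2641.727 g/h


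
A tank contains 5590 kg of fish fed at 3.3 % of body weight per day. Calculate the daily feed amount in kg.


Feeding rate fraction = 3.3% / 100 = 0.033
Daily feed = 5590 kg * 0.033 = 184.47 kg/day

184.47 kg/day


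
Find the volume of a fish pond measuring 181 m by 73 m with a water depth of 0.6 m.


Base area = L * W = 181 * 73 = 13213 m^2
Volume = area * depth = 13213 * 0.6 = 7927.8 m^3

7927.8 m^3


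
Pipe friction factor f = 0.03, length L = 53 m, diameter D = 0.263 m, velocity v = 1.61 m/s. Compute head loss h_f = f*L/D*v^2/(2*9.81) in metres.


v^2 = 1.61^2 = 2.5921 m^2/s^2
L/D = 53/0.263 = 201.52091
h_f = f*(L/D)*v^2/(2g) = 0.03 * 201.52091 * 2.5921 / 19.62 = 0.798719 m

0.798719 m


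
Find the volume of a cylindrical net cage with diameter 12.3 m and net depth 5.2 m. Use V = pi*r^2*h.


r = d/2 = 12.3/2 = 6.15 m
Base area = pi*r^2 = pi*6.15^2 = 118.82289 m^2
Volume = 118.82289 * 5.2 = 617.879 m^3

617.879 m^3


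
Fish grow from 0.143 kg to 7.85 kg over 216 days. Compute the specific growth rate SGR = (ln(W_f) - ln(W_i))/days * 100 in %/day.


ln(W_f) = ln(7.85) = 2.0605135
ln(W_i) = ln(0.143) = -1.9449106
ln(W_f) - ln(W_i) = 2.0605135 - -1.9449106 = 4.0054241
SGR = 4.0054241 / 216 * 100 = 1.85436 %/day

1.85436 %/day


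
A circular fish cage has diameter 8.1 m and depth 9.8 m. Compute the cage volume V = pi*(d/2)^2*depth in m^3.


r = d/2 = 8.1/2 = 4.05 m
Base area = pi*r^2 = pi*4.05^2 = 51.529974 m^2
Volume = 51.529974 * 9.8 = 504.994 m^3

504.994 m^3


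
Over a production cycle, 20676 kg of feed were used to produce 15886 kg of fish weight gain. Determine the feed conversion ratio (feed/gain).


FCR = feed consumed / weight gained
FCR = 20676 kg / 15886 kg = 1.30152

1.30152


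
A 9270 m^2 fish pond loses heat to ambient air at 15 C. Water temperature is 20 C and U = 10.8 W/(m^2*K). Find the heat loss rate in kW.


Temperature difference dT = 20 - 15 = 5 K
Heat loss (W) = U * A * dT = 10.8 * 9270 * 5 = 500580 W
Convert to kW: 500580 / 1000 = 500.58 kW

500.58 kW


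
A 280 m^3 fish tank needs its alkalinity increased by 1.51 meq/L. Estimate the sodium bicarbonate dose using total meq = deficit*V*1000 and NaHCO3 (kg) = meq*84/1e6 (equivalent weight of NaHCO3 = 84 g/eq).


Tank volume in L = 280 m^3 * 1000 = 280000 L
Total meq required = 1.51 meq/L * 280000 L = 422800 meq
NaHCO3 mass = 422800 meq * 84 mg/meq / 1e6 = 35.5152 kg

35.5152 kg


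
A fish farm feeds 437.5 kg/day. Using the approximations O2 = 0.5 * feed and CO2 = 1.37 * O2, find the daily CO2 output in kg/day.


O2 = 437.5 * 0.5 = 218.75
CO2 = 218.75 * 1.37 = 299.6875

299.6875 kg/day


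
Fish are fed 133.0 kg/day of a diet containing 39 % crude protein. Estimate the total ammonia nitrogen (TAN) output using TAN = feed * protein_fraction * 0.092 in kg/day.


Protein in feed = 133.0 * 39/100 = 51.87 kg/day
TAN = protein * 0.092 = 51.87 * 0.092 = 4.77204 kg/day

4.77204 kg/day


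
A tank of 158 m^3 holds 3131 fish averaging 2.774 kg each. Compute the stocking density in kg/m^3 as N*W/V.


Total biomass = 3131 fish * 2.774 kg = 8685.394 kg
Density = total biomass / volume = 8685.394 / 158 = 54.9708 kg/m^3

54.9708 kg/m^3


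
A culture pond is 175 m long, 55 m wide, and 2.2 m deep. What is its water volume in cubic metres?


Base area = L * W = 175 * 55 = 9625 m^2
Volume = area * depth = 9625 * 2.2 = 21175 m^3

21175 m^3


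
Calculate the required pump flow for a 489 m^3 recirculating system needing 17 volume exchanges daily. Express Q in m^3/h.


Daily recirculation volume = 489 m^3 * 17 = 8313 m^3/day
Flow rate Q = daily volume / 24 h = 8313 / 24 = 346.375 m^3/h

346.375 m^3/h


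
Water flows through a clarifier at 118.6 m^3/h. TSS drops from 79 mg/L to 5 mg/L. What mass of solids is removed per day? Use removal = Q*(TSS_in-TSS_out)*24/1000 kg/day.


Concentration drop: TSS_in - TSS_out = 79 - 5 = 74 mg/L
Hourly solids removed = Q * dTSS = 118.6 m^3/h * 74 mg/L = 8776.4 g/h  (m^3/h * mg/L = g/h)
Daily solids removed = 8776.4 * 24 = 210633.6 g/day
Convert g to kg: 210633.6 / 1000 = 210.6336 kg/day

210.6336 kg/day


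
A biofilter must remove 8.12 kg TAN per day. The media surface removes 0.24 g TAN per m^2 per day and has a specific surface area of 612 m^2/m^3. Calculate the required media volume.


A = 8.12*1000 / 0.24 = 33833.333 m^2
V = 33833.333 / 612 = 55.2832

55.2832 m^3


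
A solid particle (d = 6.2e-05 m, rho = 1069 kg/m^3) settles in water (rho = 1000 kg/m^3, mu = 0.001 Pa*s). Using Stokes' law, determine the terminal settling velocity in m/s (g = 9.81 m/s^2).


Density difference: rho_p - rho_f = 1069 - 1000 = 69 kg/m^3
d^2 = (6.2e-05)^2 = 3.844e-09 m^2
Numerator = (rho_p - rho_f) * g * d^2 = 69 * 9.81 * 3.844e-09 = 2.6019652e-06
Denominator = 18 * mu = 18 * 0.001 = 0.018
v_s = 2.6019652e-06 / 0.018 = 1.44554e-04 m/s
Check: Re = rho_f * v_s * d / mu = 1000 * 1.44554e-04 * 6.2e-05 / 0.001 = 0.00896 < 1, so Stokes' law applies.

1.44554e-04 m/s


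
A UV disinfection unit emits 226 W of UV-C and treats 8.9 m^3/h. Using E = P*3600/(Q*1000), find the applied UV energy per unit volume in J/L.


Energy delivered per hour = 226 W * 3600 s = 813600 J/h
Volume treated per hour = 8.9 m^3/h * 1000 = 8900 L/h
dose = 813600 / 8900 = 91.4157 J/L

91.4157 J/L


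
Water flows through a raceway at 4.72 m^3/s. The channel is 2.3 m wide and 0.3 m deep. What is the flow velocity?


Cross-sectional area = W * d = 2.3 * 0.3 = 0.69 m^2
Velocity = Q / A = 4.72 / 0.69 = 6.84058 m/s

6.84058 m/s


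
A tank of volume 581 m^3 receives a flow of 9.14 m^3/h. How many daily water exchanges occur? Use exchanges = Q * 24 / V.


Daily flow volume = 9.14 m^3/h * 24 h = 219.36 m^3/day
Exchanges = daily flow / tank volume = 219.36 / 581 = 0.377556 exchanges/day

0.377556 exchanges/day


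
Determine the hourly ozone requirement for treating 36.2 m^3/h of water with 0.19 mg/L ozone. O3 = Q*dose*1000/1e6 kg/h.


O3 demand (mg/h) = Q * dose * 1000 = 36.2 * 0.19 * 1000 = 6878 mg/h
Convert mg to kg: 6878 / 1e6 = 0.006878 kg/h

0.006878 kg/h


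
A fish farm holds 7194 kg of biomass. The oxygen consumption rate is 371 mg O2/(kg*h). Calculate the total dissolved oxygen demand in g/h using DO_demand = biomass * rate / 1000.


Total O2 consumption (mg/h) = 7194 kg * 371 mg/(kg*h) = 2668974 mg/h
Convert to g/h: 2668974 / 1000 = 2668.974 g/h

2668.974 g/h


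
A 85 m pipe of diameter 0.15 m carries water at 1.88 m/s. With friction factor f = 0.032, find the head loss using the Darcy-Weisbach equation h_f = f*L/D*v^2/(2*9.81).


v^2 = 1.88^2 = 3.5344 m^2/s^2
L/D = 85/0.15 = 566.66667
h_f = f*(L/D)*v^2/(2g) = 0.032 * 566.66667 * 3.5344 / 19.62 = 3.26659 m

3.26659 m


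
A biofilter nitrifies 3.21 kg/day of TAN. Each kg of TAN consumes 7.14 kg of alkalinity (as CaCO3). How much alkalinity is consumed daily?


Alkalinity factor: 7.14 kg CaCO3 consumed per kg TAN nitrified
alk = 3.21 kg TAN * 7.14 = 22.9194 kg CaCO3/day

22.9194 kg CaCO3/day


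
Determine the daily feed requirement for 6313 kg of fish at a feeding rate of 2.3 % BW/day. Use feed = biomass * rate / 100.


Feeding rate fraction = 2.3% / 100 = 0.023
Daily feed = 6313 kg * 0.023 = 145.199 kg/day

145.199 kg/day


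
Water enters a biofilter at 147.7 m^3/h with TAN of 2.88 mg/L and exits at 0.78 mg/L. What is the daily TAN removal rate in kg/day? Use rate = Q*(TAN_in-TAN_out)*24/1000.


Concentration drop: TAN_in - TAN_out = 2.88 - 0.78 = 2.1 mg/L
Hourly TAN removed = Q * dTAN = 147.7 m^3/h * 2.1 mg/L = 310.17 g/h  (m^3/h * mg/L = g/h)
Daily TAN removed = 310.17 * 24 = 7444.08 g/day
Convert to kg/day: 7444.08 / 1000 = 7.44408 kg/day

7.44408 kg/day


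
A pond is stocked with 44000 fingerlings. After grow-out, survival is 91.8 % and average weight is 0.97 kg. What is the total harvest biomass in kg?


Survivors = 44000 * 91.8/100 = 40392 fish
Harvest biomass = survivors * W_f = 40392 * 0.97 = 39180.24 kg

39180.24 kg


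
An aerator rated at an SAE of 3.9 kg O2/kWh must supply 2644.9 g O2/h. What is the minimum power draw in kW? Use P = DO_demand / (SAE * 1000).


SAE in g O2/kWh = 3.9 * 1000 = 3900 g/kWh
P = DO_demand / SAE_g = 2644.9 / 3900 = 0.678179 kW

0.678179 kW


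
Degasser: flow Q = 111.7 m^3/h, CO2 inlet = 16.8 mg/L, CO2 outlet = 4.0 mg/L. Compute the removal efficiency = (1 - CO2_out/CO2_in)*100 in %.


CO2_out / CO2_in = 4.0 / 16.8 = 0.23809524
Fraction remaining = 0.23809524
efficiency = (1 - 0.23809524) * 100 = 76.1905 %

76.1905 %


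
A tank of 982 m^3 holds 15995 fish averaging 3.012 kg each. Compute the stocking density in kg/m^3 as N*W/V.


Total biomass = 15995 fish * 3.012 kg = 48176.94 kg
Density = total biomass / volume = 48176.94 / 982 = 49.06 kg/m^3

49.06 kg/m^3


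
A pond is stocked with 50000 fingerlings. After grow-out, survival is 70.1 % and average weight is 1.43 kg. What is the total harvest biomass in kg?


Survivors = 50000 * 70.1/100 = 35050 fish
Harvest biomass = survivors * W_f = 35050 * 1.43 = 50121.5 kg

50121.5 kg


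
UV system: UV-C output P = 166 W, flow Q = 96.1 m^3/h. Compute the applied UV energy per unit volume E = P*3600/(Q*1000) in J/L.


Energy delivered per hour = 166 W * 3600 s = 597600 J/h
Volume treated per hour = 96.1 m^3/h * 1000 = 96100 L/h
dose = 597600 / 96100 = 6.21852 J/L

6.21852 J/L


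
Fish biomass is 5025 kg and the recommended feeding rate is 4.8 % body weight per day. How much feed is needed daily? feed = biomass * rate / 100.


Feeding rate fraction = 4.8% / 100 = 0.048
Daily feed = 5025 kg * 0.048 = 241.2 kg/day

241.2 kg/day


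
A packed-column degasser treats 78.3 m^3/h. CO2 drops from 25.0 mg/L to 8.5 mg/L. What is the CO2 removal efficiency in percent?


CO2_out / CO2_in = 8.5 / 25.0 = 0.34
Fraction remaining = 0.34
efficiency = (1 - 0.34) * 100 = 66 %

66 %


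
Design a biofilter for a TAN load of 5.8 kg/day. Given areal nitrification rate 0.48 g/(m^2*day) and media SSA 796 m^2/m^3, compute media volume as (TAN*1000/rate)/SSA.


A = 5.8*1000 / 0.48 = 12083.333 m^2
V = 12083.333 / 796 = 15.1801

15.1801 m^3


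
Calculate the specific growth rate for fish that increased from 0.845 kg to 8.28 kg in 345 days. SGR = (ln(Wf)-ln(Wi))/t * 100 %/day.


ln(W_f) = ln(8.28) = 2.113843
ln(W_i) = ln(0.845) = -0.16841865
ln(W_f) - ln(W_i) = 2.113843 - -0.16841865 = 2.2822617
SGR = 2.2822617 / 345 * 100 = 0.661525 %/day

0.661525 %/day


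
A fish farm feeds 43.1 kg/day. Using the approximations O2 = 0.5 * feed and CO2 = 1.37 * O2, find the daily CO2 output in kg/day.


O2 = 43.1 * 0.5 = 21.55
CO2 = 21.55 * 1.37 = 29.5235

29.5235 kg/day


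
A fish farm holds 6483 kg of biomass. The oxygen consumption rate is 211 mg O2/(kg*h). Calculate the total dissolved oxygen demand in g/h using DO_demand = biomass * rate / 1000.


Total O2 consumption (mg/h) = 6483 kg * 211 mg/(kg*h) = 1367913 mg/h
Convert to g/h: 1367913 / 1000 = 1367.913 g/h

1367.913 g/h


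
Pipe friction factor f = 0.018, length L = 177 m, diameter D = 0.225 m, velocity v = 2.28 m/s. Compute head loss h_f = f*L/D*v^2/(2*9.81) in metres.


v^2 = 2.28^2 = 5.1984 m^2/s^2
L/D = 177/0.225 = 786.66667
h_f = f*(L/D)*v^2/(2g) = 0.018 * 786.66667 * 5.1984 / 19.62 = 3.75175 m

3.75175 m


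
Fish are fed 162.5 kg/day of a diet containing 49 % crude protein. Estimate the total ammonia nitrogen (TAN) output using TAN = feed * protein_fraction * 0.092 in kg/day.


Protein in feed = 162.5 * 49/100 = 79.625 kg/day
TAN = protein * 0.092 = 79.625 * 0.092 = 7.3255 kg/day

7.3255 kg/day


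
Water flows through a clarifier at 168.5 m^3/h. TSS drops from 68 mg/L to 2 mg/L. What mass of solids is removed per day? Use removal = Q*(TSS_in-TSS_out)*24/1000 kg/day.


Concentration drop: TSS_in - TSS_out = 68 - 2 = 66 mg/L
Hourly solids removed = Q * dTSS = 168.5 m^3/h * 66 mg/L = 11121 g/h  (m^3/h * mg/L = g/h)
Daily solids removed = 11121 * 24 = 266904 g/day
Convert g to kg: 266904 / 1000 = 266.904 kg/day

266.904 kg/day


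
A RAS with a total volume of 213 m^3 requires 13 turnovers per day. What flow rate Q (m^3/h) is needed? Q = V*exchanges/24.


Daily recirculation volume = 213 m^3 * 13 = 2769 m^3/day
Flow rate Q = daily volume / 24 h = 2769 / 24 = 115.375 m^3/h

115.375 m^3/h


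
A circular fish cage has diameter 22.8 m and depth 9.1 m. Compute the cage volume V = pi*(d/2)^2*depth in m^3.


r = d/2 = 22.8/2 = 11.4 m
Base area = pi*r^2 = pi*11.4^2 = 408.28138 m^2
Volume = 408.28138 * 9.1 = 3715.36 m^3

3715.36 m^3


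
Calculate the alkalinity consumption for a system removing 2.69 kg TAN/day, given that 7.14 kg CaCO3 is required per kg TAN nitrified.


Alkalinity factor: 7.14 kg CaCO3 consumed per kg TAN nitrified
alk = 2.69 kg TAN * 7.14 = 19.2066 kg CaCO3/day

19.2066 kg CaCO3/day


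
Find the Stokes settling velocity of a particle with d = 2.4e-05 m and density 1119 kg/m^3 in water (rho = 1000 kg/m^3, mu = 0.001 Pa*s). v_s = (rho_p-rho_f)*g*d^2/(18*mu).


Density difference: rho_p - rho_f = 1119 - 1000 = 119 kg/m^3
d^2 = (2.4e-05)^2 = 5.76e-10 m^2
Numerator = (rho_p - rho_f) * g * d^2 = 119 * 9.81 * 5.76e-10 = 6.7241664e-07
Denominator = 18 * mu = 18 * 0.001 = 0.018
v_s = 6.7241664e-07 / 0.018 = 3.73565e-05 m/s
Check: Re = rho_f * v_s * d / mu = 1000 * 3.73565e-05 * 2.4e-05 / 0.001 = 8.97e-04 < 1, so Stokes' law applies.

3.73565e-05 m/s


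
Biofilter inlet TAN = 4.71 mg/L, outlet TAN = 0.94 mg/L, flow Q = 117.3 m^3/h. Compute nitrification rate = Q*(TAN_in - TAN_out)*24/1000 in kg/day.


Concentration drop: TAN_in - TAN_out = 4.71 - 0.94 = 3.77 mg/L
Hourly TAN removed = Q * dTAN = 117.3 m^3/h * 3.77 mg/L = 442.221 g/h  (m^3/h * mg/L = g/h)
Daily TAN removed = 442.221 * 24 = 10613.304 g/day
Convert to kg/day: 10613.304 / 1000 = 10.613304 kg/day

10.613304 kg/day


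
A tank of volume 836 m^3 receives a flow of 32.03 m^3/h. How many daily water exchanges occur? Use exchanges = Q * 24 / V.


Daily flow volume = 32.03 m^3/h * 24 h = 768.72 m^3/day
Exchanges = daily flow / tank volume = 768.72 / 836 = 0.919522 exchanges/day

0.919522 exchanges/day


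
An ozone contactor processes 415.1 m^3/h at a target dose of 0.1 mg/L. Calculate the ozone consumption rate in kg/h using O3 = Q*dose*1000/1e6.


O3 demand (mg/h) = Q * dose * 1000 = 415.1 * 0.1 * 1000 = 41510 mg/h
Convert mg to kg: 41510 / 1e6 = 0.04151 kg/h

0.04151 kg/h


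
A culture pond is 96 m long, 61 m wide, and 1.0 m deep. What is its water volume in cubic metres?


Base area = L * W = 96 * 61 = 5856 m^2
Volume = area * depth = 5856 * 1.0 = 5856 m^3

5856 m^3


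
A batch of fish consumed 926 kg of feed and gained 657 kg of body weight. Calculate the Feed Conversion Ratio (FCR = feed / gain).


FCR = feed consumed / weight gained
FCR = 926 kg / 657 kg = 1.40944

1.40944


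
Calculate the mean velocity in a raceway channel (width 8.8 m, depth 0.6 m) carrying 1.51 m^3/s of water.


Cross-sectional area = W * d = 8.8 * 0.6 = 5.28 m^2
Velocity = Q / A = 1.51 / 5.28 = 0.285985 m/s

0.285985 m/s


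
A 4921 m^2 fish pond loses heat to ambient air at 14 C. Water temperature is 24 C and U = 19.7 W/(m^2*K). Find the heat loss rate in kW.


Temperature difference dT = 24 - 14 = 10 K
Heat loss (W) = U * A * dT = 19.7 * 4921 * 10 = 969437 W
Convert to kW: 969437 / 1000 = 969.437 kW

969.437 kW


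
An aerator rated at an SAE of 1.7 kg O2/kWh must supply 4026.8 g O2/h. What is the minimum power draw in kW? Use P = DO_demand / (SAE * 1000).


SAE in g O2/kWh = 1.7 * 1000 = 1700 g/kWh
P = DO_demand / SAE_g = 4026.8 / 1700 = 2.36871 kW

2.36871 kW


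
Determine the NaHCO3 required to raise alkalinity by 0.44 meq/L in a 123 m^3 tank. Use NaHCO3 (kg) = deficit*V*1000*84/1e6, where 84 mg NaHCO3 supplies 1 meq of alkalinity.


Tank volume in L = 123 m^3 * 1000 = 123000 L
Total meq required = 0.44 meq/L * 123000 L = 54120 meq
NaHCO3 mass = 54120 meq * 84 mg/meq / 1e6 = 4.54608 kg

4.54608 kg


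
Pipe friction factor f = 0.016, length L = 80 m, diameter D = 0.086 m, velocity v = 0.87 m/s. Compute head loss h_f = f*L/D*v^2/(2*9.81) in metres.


v^2 = 0.87^2 = 0.7569 m^2/s^2
L/D = 80/0.086 = 930.23256
h_f = f*(L/D)*v^2/(2g) = 0.016 * 930.23256 * 0.7569 / 19.62 = 0.574184 m

0.574184 m


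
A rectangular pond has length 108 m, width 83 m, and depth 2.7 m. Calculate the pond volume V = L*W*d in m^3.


Base area = L * W = 108 * 83 = 8964 m^2
Volume = area * depth = 8964 * 2.7 = 24202.8 m^3

24202.8 m^3


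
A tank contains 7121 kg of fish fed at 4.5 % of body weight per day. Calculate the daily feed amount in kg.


Feeding rate fraction = 4.5% / 100 = 0.045
Daily feed = 7121 kg * 0.045 = 320.445 kg/day

320.445 kg/day


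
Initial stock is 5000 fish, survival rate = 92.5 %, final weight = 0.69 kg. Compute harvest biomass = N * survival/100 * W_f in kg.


Survivors = 5000 * 92.5/100 = 4625 fish
Harvest biomass = survivors * W_f = 4625 * 0.69 = 3191.25 kg

3191.25 kg


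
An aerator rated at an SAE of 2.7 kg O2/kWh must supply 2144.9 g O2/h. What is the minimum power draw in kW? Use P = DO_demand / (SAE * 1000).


SAE in g O2/kWh = 2.7 * 1000 = 2700 g/kWh
P = DO_demand / SAE_g = 2144.9 / 2700 = 0.794407 kW

0.794407 kW


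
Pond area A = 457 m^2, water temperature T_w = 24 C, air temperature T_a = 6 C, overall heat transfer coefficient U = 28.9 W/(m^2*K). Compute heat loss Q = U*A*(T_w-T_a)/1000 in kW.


Temperature difference dT = 24 - 6 = 18 K
Heat loss (W) = U * A * dT = 28.9 * 457 * 18 = 237731.4 W
Convert to kW: 237731.4 / 1000 = 237.7314 kW

237.7314 kW


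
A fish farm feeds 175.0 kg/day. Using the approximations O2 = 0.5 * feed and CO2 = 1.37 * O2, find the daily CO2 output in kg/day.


O2 = 175.0 * 0.5 = 87.5
CO2 = 87.5 * 1.37 = 119.875

119.875 kg/day


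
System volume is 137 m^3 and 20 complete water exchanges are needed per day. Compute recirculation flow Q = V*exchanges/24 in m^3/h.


Daily recirculation volume = 137 m^3 * 20 = 2740 m^3/day
Flow rate Q = daily volume / 24 h = 2740 / 24 = 114.167 m^3/h

114.167 m^3/h


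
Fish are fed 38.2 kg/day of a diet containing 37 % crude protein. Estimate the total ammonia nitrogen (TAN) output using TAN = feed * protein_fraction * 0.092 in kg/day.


Protein in feed = 38.2 * 37/100 = 14.134 kg/day
TAN = protein * 0.092 = 14.134 * 0.092 = 1.300328 kg/day

1.300328 kg/day


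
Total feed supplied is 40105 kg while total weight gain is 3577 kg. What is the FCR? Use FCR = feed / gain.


FCR = feed consumed / weight gained
FCR = 40105 kg / 3577 kg = 11.2119

11.2119


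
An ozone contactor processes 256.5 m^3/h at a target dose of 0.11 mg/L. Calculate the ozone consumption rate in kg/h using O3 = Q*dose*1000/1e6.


O3 demand (mg/h) = Q * dose * 1000 = 256.5 * 0.11 * 1000 = 28215 mg/h
Convert mg to kg: 28215 / 1e6 = 0.028215 kg/h

0.028215 kg/h


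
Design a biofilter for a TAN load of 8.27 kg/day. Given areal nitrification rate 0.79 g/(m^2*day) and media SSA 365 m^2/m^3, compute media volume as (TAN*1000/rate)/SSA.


A = 8.27*1000 / 0.79 = 10468.354 m^2
V = 10468.354 / 365 = 28.6804

28.6804 m^3


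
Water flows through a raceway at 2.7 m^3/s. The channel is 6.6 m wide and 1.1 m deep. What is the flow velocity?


Cross-sectional area = W * d = 6.6 * 1.1 = 7.26 m^2
Velocity = Q / A = 2.7 / 7.26 = 0.371901 m/s

0.371901 m/s


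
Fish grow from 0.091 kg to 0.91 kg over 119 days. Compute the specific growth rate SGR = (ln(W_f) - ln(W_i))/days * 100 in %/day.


ln(W_f) = ln(0.91) = -0.094310679
ln(W_i) = ln(0.091) = -2.3968958
ln(W_f) - ln(W_i) = -0.094310679 - -2.3968958 = 2.3025851
SGR = 2.3025851 / 119 * 100 = 1.93495 %/day

1.93495 %/day


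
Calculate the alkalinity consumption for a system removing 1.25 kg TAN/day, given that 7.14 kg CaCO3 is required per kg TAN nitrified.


Alkalinity factor: 7.14 kg CaCO3 consumed per kg TAN nitrified
alk = 1.25 kg TAN * 7.14 = 8.925 kg CaCO3/day

8.925 kg CaCO3/day


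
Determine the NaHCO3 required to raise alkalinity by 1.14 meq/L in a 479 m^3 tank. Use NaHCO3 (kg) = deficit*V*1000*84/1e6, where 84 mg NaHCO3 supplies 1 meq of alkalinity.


Tank volume in L = 479 m^3 * 1000 = 479000 L
Total meq required = 1.14 meq/L * 479000 L = 546060 meq
NaHCO3 mass = 546060 meq * 84 mg/meq / 1e6 = 45.869 kg

45.869 kg


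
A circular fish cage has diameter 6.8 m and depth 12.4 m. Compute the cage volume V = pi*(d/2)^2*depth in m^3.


r = d/2 = 6.8/2 = 3.4 m
Base area = pi*r^2 = pi*3.4^2 = 36.316811 m^2
Volume = 36.316811 * 12.4 = 450.328 m^3

450.328 m^3


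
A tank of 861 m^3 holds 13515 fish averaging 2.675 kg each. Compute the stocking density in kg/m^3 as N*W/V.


Total biomass = 13515 fish * 2.675 kg = 36152.625 kg
Density = total biomass / volume = 36152.625 / 861 = 41.9891 kg/m^3

41.9891 kg/m^3


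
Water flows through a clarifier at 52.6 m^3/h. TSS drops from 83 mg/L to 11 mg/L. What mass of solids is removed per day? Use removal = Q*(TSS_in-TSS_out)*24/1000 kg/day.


Concentration drop: TSS_in - TSS_out = 83 - 11 = 72 mg/L
Hourly solids removed = Q * dTSS = 52.6 m^3/h * 72 mg/L = 3787.2 g/h  (m^3/h * mg/L = g/h)
Daily solids removed = 3787.2 * 24 = 90892.8 g/day
Convert g to kg: 90892.8 / 1000 = 90.8928 kg/day

90.8928 kg/day


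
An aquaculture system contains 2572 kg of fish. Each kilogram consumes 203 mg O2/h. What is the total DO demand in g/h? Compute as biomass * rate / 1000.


Total O2 consumption (mg/h) = 2572 kg * 203 mg/(kg*h) = 522116 mg/h
Convert to g/h: 522116 / 1000 = 522.116 g/h

522.116 g/h


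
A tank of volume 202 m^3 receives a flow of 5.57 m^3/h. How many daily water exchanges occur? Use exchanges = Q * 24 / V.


Daily flow volume = 5.57 m^3/h * 24 h = 133.68 m^3/day
Exchanges = daily flow / tank volume = 133.68 / 202 = 0.661782 exchanges/day

0.661782 exchanges/day


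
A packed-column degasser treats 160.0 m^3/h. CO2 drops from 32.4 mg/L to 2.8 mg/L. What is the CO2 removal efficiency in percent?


CO2_out / CO2_in = 2.8 / 32.4 = 0.086419753
Fraction remaining = 0.086419753
efficiency = (1 - 0.086419753) * 100 = 91.358 %

91.358 %


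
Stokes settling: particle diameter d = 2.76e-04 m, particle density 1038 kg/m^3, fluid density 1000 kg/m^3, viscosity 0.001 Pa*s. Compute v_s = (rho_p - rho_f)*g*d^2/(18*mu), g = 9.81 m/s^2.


Density difference: rho_p - rho_f = 1038 - 1000 = 38 kg/m^3
d^2 = (2.76e-04)^2 = 7.6176e-08 m^2
Numerator = (rho_p - rho_f) * g * d^2 = 38 * 9.81 * 7.6176e-08 = 2.8396889e-05
Denominator = 18 * mu = 18 * 0.001 = 0.018
v_s = 2.8396889e-05 / 0.018 = 0.0015776 m/s
Check: Re = rho_f * v_s * d / mu = 1000 * 0.0015776 * 2.76e-04 / 0.001 = 0.435 < 1, so Stokes' law applies.

0.0015776 m/s


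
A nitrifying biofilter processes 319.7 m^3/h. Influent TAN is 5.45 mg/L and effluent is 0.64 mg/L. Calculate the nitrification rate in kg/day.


Concentration drop: TAN_in - TAN_out = 5.45 - 0.64 = 4.81 mg/L
Hourly TAN removed = Q * dTAN = 319.7 m^3/h * 4.81 mg/L = 1537.757 g/h  (m^3/h * mg/L = g/h)
Daily TAN removed = 1537.757 * 24 = 36906.168 g/day
Convert to kg/day: 36906.168 / 1000 = 36.906168 kg/day

36.906168 kg/day


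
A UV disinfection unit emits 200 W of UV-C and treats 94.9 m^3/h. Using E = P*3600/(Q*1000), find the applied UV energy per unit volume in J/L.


Energy delivered per hour = 200 W * 3600 s = 720000 J/h
Volume treated per hour = 94.9 m^3/h * 1000 = 94900 L/h
dose = 720000 / 94900 = 7.58693 J/L

7.58693 J/L


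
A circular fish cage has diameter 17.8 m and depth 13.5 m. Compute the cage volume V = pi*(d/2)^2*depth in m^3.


r = d/2 = 17.8/2 = 8.9 m
Base area = pi*r^2 = pi*8.9^2 = 248.84555 m^2
Volume = 248.84555 * 13.5 = 3359.41 m^3

3359.41 m^3


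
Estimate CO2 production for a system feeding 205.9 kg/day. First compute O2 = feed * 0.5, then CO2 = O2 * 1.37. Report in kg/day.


O2 = 205.9 * 0.5 = 102.95
CO2 = 102.95 * 1.37 = 141.0415

141.0415 kg/day


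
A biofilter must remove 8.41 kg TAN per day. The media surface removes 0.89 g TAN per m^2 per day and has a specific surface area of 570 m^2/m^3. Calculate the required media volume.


A = 8.41*1000 / 0.89 = 9449.4382 m^2
V = 9449.4382 / 570 = 16.578

16.578 m^3


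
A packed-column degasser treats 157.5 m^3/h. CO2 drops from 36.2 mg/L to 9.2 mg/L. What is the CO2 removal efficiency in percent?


CO2_out / CO2_in = 9.2 / 36.2 = 0.25414365
Fraction remaining = 0.25414365
efficiency = (1 - 0.25414365) * 100 = 74.5856 %

74.5856 %


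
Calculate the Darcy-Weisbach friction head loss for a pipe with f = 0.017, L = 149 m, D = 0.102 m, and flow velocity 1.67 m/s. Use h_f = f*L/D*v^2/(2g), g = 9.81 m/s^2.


v^2 = 1.67^2 = 2.7889 m^2/s^2
L/D = 149/0.102 = 1460.7843
h_f = f*(L/D)*v^2/(2g) = 0.017 * 1460.7843 * 2.7889 / 19.62 = 3.52995 m

3.52995 m


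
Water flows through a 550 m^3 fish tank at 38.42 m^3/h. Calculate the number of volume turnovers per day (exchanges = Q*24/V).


Daily flow volume = 38.42 m^3/h * 24 h = 922.08 m^3/day
Exchanges = daily flow / tank volume = 922.08 / 550 = 1.67651 exchanges/day

1.67651 exchanges/day


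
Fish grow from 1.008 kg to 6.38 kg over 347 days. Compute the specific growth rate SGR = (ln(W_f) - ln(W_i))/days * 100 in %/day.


ln(W_f) = ln(6.38) = 1.8531681
ln(W_i) = ln(1.008) = 0.0079681696
ln(W_f) - ln(W_i) = 1.8531681 - 0.0079681696 = 1.8451999
SGR = 1.8451999 / 347 * 100 = 0.531758 %/day

0.531758 %/day


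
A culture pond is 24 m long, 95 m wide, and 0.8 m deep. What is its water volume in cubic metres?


Base area = L * W = 24 * 95 = 2280 m^2
Volume = area * depth = 2280 * 0.8 = 1824 m^3

1824 m^3


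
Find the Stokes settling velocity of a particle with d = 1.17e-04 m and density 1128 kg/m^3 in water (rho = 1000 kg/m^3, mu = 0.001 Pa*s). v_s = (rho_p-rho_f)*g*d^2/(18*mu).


Density difference: rho_p - rho_f = 1128 - 1000 = 128 kg/m^3
d^2 = (1.17e-04)^2 = 1.3689e-08 m^2
Numerator = (rho_p - rho_f) * g * d^2 = 128 * 9.81 * 1.3689e-08 = 1.7189004e-05
Denominator = 18 * mu = 18 * 0.001 = 0.018
v_s = 1.7189004e-05 / 0.018 = 9.54945e-04 m/s
Check: Re = rho_f * v_s * d / mu = 1000 * 9.54945e-04 * 1.17e-04 / 0.001 = 0.112 < 1, so Stokes' law applies.

9.54945e-04 m/s


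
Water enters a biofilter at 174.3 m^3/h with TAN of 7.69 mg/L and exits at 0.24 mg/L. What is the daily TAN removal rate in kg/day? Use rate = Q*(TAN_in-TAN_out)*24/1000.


Concentration drop: TAN_in - TAN_out = 7.69 - 0.24 = 7.45 mg/L
Hourly TAN removed = Q * dTAN = 174.3 m^3/h * 7.45 mg/L = 1298.535 g/h  (m^3/h * mg/L = g/h)
Daily TAN removed = 1298.535 * 24 = 31164.84 g/day
Convert to kg/day: 31164.84 / 1000 = 31.16484 kg/day

31.16484 kg/day


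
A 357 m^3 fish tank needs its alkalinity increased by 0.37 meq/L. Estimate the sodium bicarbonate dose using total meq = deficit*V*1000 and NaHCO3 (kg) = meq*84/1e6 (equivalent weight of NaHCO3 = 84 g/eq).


Tank volume in L = 357 m^3 * 1000 = 357000 L
Total meq required = 0.37 meq/L * 357000 L = 132090 meq
NaHCO3 mass = 132090 meq * 84 mg/meq / 1e6 = 11.0956 kg

11.0956 kg


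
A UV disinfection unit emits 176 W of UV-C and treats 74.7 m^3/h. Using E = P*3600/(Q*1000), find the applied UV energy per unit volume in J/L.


Energy delivered per hour = 176 W * 3600 s = 633600 J/h
Volume treated per hour = 74.7 m^3/h * 1000 = 74700 L/h
dose = 633600 / 74700 = 8.48193 J/L

8.48193 J/L


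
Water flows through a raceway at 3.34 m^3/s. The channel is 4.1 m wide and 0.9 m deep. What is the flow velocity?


Cross-sectional area = W * d = 4.1 * 0.9 = 3.69 m^2
Velocity = Q / A = 3.34 / 3.69 = 0.905149 m/s

0.905149 m/s


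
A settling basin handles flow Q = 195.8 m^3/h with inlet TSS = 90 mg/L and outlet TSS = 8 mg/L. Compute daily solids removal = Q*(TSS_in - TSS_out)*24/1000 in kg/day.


Concentration drop: TSS_in - TSS_out = 90 - 8 = 82 mg/L
Hourly solids removed = Q * dTSS = 195.8 m^3/h * 82 mg/L = 16055.6 g/h  (m^3/h * mg/L = g/h)
Daily solids removed = 16055.6 * 24 = 385334.4 g/day
Convert g to kg: 385334.4 / 1000 = 385.3344 kg/day

385.3344 kg/day


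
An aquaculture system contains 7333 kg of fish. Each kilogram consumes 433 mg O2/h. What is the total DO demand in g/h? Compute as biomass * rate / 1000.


Total O2 consumption (mg/h) = 7333 kg * 433 mg/(kg*h) = 3175189 mg/h
Convert to g/h: 3175189 / 1000 = 3175.189 g/h

3175.189 g/h


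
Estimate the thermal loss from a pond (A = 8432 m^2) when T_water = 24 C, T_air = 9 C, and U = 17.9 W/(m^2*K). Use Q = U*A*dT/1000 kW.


Temperature difference dT = 24 - 9 = 15 K
Heat loss (W) = U * A * dT = 17.9 * 8432 * 15 = 2263992 W
Convert to kW: 2263992 / 1000 = 2263.992 kW

2263.992 kW


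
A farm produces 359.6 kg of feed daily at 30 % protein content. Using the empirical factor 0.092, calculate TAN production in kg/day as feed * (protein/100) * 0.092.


Protein in feed = 359.6 * 30/100 = 107.88 kg/day
TAN = protein * 0.092 = 107.88 * 0.092 = 9.92496 kg/day

9.92496 kg/day


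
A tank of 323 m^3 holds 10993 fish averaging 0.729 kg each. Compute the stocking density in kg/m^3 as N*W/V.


Total biomass = 10993 fish * 0.729 kg = 8013.897 kg
Density = total biomass / volume = 8013.897 / 323 = 24.8108 kg/m^3

24.8108 kg/m^3


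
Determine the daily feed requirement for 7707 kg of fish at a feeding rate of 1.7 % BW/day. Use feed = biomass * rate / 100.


Feeding rate fraction = 1.7% / 100 = 0.017
Daily feed = 7707 kg * 0.017 = 131.019 kg/day

131.019 kg/day


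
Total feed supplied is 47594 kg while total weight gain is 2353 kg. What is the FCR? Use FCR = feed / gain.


FCR = feed consumed / weight gained
FCR = 47594 kg / 2353 kg = 20.2269

20.2269


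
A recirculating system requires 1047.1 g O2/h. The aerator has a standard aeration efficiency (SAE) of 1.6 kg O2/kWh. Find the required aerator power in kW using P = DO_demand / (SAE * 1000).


SAE in g O2/kWh = 1.6 * 1000 = 1600 g/kWh
P = DO_demand / SAE_g = 1047.1 / 1600 = 0.654437 kW

0.654437 kW


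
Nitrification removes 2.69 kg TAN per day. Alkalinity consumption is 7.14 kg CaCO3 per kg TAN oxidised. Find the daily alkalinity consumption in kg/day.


Alkalinity factor: 7.14 kg CaCO3 consumed per kg TAN nitrified
alk = 2.69 kg TAN * 7.14 = 19.2066 kg CaCO3/day

19.2066 kg CaCO3/day


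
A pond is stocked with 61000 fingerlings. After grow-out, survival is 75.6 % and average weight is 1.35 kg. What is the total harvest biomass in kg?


Survivors = 61000 * 75.6/100 = 46116 fish
Harvest biomass = survivors * W_f = 46116 * 1.35 = 62256.6 kg

62256.6 kg


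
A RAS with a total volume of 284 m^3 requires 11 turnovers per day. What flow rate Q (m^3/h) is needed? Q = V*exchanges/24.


Daily recirculation volume = 284 m^3 * 11 = 3124 m^3/day
Flow rate Q = daily volume / 24 h = 3124 / 24 = 130.167 m^3/h

130.167 m^3/h


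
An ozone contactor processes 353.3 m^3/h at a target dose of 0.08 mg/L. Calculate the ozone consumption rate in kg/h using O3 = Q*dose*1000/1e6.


O3 demand (mg/h) = Q * dose * 1000 = 353.3 * 0.08 * 1000 = 28264 mg/h
Convert mg to kg: 28264 / 1e6 = 0.028264 kg/h

0.028264 kg/h


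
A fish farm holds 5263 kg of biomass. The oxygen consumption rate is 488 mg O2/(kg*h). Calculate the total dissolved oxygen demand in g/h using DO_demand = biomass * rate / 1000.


Total O2 consumption (mg/h) = 5263 kg * 488 mg/(kg*h) = 2568344 mg/h
Convert to g/h: 2568344 / 1000 = 2568.344 g/h

2568.344 g/h


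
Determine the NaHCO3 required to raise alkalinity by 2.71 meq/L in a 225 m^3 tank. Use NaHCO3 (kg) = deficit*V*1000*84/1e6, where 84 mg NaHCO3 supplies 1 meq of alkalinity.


Tank volume in L = 225 m^3 * 1000 = 225000 L
Total meq required = 2.71 meq/L * 225000 L = 609750 meq
NaHCO3 mass = 609750 meq * 84 mg/meq / 1e6 = 51.219 kg

51.219 kg


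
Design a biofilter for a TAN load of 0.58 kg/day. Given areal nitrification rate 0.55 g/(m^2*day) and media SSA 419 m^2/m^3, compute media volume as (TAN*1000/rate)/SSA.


A = 0.58*1000 / 0.55 = 1054.5455 m^2
V = 1054.5455 / 419 = 2.51682

2.51682 m^3


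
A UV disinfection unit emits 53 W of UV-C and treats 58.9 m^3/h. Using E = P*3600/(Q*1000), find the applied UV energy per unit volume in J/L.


Energy delivered per hour = 53 W * 3600 s = 190800 J/h
Volume treated per hour = 58.9 m^3/h * 1000 = 58900 L/h
dose = 190800 / 58900 = 3.23939 J/L

3.23939 J/L


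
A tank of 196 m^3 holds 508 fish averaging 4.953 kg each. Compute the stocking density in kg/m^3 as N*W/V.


Total biomass = 508 fish * 4.953 kg = 2516.124 kg
Density = total biomass / volume = 2516.124 / 196 = 12.8374 kg/m^3

12.8374 kg/m^3


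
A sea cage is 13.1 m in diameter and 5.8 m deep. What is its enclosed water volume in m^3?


r = d/2 = 13.1/2 = 6.55 m
Base area = pi*r^2 = pi*6.55^2 = 134.78218 m^2
Volume = 134.78218 * 5.8 = 781.737 m^3

781.737 m^3


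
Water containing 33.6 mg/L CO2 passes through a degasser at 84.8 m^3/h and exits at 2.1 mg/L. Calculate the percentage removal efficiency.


CO2_out / CO2_in = 2.1 / 33.6 = 0.0625
Fraction remaining = 0.0625
efficiency = (1 - 0.0625) * 100 = 93.75 %

93.75 %


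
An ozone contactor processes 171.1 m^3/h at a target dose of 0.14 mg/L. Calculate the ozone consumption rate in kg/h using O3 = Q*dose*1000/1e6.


O3 demand (mg/h) = Q * dose * 1000 = 171.1 * 0.14 * 1000 = 23954 mg/h
Convert mg to kg: 23954 / 1e6 = 0.023954 kg/h

0.023954 kg/h


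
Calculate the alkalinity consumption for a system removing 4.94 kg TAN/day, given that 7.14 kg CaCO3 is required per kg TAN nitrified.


Alkalinity factor: 7.14 kg CaCO3 consumed per kg TAN nitrified
alk = 4.94 kg TAN * 7.14 = 35.2716 kg CaCO3/day

35.2716 kg CaCO3/day


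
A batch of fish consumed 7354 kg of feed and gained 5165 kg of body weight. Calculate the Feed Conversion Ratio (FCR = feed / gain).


FCR = feed consumed / weight gained
FCR = 7354 kg / 5165 kg = 1.42381

1.42381


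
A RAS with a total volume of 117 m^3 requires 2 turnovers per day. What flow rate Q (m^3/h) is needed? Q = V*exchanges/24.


Daily recirculation volume = 117 m^3 * 2 = 234 m^3/day
Flow rate Q = daily volume / 24 h = 234 / 24 = 9.75 m^3/h

9.75 m^3/h


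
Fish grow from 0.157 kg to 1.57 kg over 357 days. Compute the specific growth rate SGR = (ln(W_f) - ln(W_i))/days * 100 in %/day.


ln(W_f) = ln(1.57) = 0.45107562
ln(W_i) = ln(0.157) = -1.8515095
ln(W_f) - ln(W_i) = 0.45107562 - -1.8515095 = 2.3025851
SGR = 2.3025851 / 357 * 100 = 0.644982 %/day

0.644982 %/day


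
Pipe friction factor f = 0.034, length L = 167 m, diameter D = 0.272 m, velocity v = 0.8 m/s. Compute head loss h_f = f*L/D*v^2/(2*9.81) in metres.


v^2 = 0.8^2 = 0.64 m^2/s^2
L/D = 167/0.272 = 613.97059
h_f = f*(L/D)*v^2/(2g) = 0.034 * 613.97059 * 0.64 / 19.62 = 0.680938 m

0.680938 m


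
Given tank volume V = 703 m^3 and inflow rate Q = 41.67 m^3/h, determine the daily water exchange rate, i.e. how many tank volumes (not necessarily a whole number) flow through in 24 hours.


Daily flow volume = 41.67 m^3/h * 24 h = 1000.08 m^3/day
Exchanges = daily flow / tank volume = 1000.08 / 703 = 1.42259 exchanges/day

1.42259 exchanges/day


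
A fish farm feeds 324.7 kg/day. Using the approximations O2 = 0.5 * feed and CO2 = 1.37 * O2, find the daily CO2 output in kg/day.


O2 = 324.7 * 0.5 = 162.35
CO2 = 162.35 * 1.37 = 222.4195

222.4195 kg/day
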